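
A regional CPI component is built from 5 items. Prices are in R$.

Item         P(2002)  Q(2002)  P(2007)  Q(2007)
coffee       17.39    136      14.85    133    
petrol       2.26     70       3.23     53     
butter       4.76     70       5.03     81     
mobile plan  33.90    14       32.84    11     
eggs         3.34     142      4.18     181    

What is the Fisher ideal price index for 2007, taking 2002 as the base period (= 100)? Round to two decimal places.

Laspeyres component (base-period weights):
ΣP(2007)Q(2002) = 14.85×136 + 3.23×70 + 5.03×70 + 32.84×14 + 4.18×142 = 2019.6 + 226.1 + 352.1 + 459.76 + 593.56 = 3651.12
ΣP(2002)Q(2002) = 17.39×136 + 2.26×70 + 4.76×70 + 33.90×14 + 3.34×142 = 2365.04 + 158.2 + 333.2 + 474.6 + 474.28 = 3805.32
L = 3651.12 / 3805.32 × 100 = 95.9478
Paasche component (current-period weights):
ΣP(2007)Q(2007) = 14.85×133 + 3.23×53 + 5.03×81 + 32.84×11 + 4.18×181 = 1975.05 + 171.19 + 407.43 + 361.24 + 756.58 = 3671.49
ΣP(2002)Q(2007) = 17.39×133 + 2.26×53 + 4.76×81 + 33.90×11 + 3.34×181 = 2312.87 + 119.78 + 385.56 + 372.9 + 604.54 = 3795.65
P = 3671.49 / 3795.65 × 100 = 96.7289
Fisher = √(L × P) = √(95.9478 × 96.7289) = 96.3375

96.34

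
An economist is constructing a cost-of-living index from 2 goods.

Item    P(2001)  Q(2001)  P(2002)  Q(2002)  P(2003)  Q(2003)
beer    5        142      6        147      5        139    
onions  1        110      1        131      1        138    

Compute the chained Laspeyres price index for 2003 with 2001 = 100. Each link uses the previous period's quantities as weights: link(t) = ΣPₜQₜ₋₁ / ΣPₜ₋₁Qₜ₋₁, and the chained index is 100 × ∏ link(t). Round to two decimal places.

Link 2001→2002:
ΣP(2002)Q(2001) = 6×142 + 1×110 = 852 + 110 = 962
ΣP(2001)Q(2001) = 5×142 + 1×110 = 710 + 110 = 820
link = 962/820 = 1.173171
Link 2002→2003:
ΣP(2003)Q(2002) = 5×147 + 1×131 = 735 + 131 = 866
ΣP(2002)Q(2002) = 6×147 + 1×131 = 882 + 131 = 1013
link = 866/1013 = 0.854886
Chained index = 100 × 1.173171 × 0.854886 = 100.2928

100.29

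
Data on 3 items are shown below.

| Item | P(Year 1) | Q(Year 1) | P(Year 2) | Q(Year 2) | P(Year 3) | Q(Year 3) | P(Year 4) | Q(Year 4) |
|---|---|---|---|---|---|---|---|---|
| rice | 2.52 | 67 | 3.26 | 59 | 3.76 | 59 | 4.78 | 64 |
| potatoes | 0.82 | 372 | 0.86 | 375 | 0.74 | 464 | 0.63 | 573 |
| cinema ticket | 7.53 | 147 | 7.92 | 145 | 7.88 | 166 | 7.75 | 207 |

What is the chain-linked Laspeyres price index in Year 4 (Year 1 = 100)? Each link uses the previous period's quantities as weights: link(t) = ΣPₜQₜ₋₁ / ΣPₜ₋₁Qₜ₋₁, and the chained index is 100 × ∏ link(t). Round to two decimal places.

Link Year 1→Year 2:
ΣP(Year 2)Q(Year 1) = 3.26×67 + 0.86×372 + 7.92×147 = 218.42 + 319.92 + 1164.24 = 1702.58
ΣP(Year 1)Q(Year 1) = 2.52×67 + 0.82×372 + 7.53×147 = 168.84 + 305.04 + 1106.91 = 1580.79
link = 1702.58/1580.79 = 1.077044
Link Year 2→Year 3:
ΣP(Year 3)Q(Year 2) = 3.76×59 + 0.74×375 + 7.88×145 = 221.84 + 277.5 + 1142.6 = 1641.94
ΣP(Year 2)Q(Year 2) = 3.26×59 + 0.86×375 + 7.92×145 = 192.34 + 322.5 + 1148.4 = 1663.24
link = 1641.94/1663.24 = 0.987194
Link Year 3→Year 4:
ΣP(Year 4)Q(Year 3) = 4.78×59 + 0.63×464 + 7.75×166 = 282.02 + 292.32 + 1286.5 = 1860.84
ΣP(Year 3)Q(Year 3) = 3.76×59 + 0.74×464 + 7.88×166 = 221.84 + 343.36 + 1308.08 = 1873.28
link = 1860.84/1873.28 = 0.993359
Chained index = 100 × 1.077044 × 0.987194 × 0.993359 = 105.6190

105.62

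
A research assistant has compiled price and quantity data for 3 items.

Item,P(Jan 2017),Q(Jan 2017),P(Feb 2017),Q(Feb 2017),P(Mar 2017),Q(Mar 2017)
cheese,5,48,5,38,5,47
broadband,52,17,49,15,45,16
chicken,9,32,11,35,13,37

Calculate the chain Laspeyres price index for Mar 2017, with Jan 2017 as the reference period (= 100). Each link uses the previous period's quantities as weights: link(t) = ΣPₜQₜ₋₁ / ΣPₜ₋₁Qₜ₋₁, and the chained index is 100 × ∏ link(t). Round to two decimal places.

101.69

Link Jan 2017→Feb 2017:
ΣP(Feb 2017)Q(Jan 2017) = 5×48 + 49×17 + 11×32 = 240 + 833 + 352 = 1425
ΣP(Jan 2017)Q(Jan 2017) = 5×48 + 52×17 + 9×32 = 240 + 884 + 288 = 1412
link = 1425/1412 = 1.009207
Link Feb 2017→Mar 2017:
ΣP(Mar 2017)Q(Feb 2017) = 5×38 + 45×15 + 13×35 = 190 + 675 + 455 = 1320
ΣP(Feb 2017)Q(Feb 2017) = 5×38 + 49×15 + 11×35 = 190 + 735 + 385 = 1310
link = 1320/1310 = 1.007634
Chained index = 100 × 1.009207 × 1.007634 = 101.6911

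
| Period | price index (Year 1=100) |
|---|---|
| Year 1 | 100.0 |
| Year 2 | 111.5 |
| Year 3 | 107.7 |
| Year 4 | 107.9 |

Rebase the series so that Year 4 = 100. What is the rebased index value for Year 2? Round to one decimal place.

103.3

Rebased(Year 2) = 111.5 / 107.9 × 100 = 103.3364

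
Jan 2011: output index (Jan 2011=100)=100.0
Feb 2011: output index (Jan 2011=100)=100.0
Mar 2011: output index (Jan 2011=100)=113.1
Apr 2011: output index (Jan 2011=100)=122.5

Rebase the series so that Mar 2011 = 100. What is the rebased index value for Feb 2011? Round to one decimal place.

Rebased(Feb 2011) = 100.0 / 113.1 × 100 = 88.4173

88.4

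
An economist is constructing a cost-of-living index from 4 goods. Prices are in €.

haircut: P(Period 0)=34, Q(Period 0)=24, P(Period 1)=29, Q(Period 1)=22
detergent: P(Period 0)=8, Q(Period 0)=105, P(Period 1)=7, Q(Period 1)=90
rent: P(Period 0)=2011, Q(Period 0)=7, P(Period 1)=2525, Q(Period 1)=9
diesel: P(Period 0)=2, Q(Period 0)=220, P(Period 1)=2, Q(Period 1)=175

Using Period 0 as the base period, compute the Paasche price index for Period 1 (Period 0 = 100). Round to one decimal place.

Paasche price index uses current-period quantities as weights.
ΣP(Period 1)·Q(Period 1) = 29×22 + 7×90 + 2525×9 + 2×175 = 638 + 630 + 22725 + 350 = 24343
ΣP(Period 0)·Q(Period 1) = 34×22 + 8×90 + 2011×9 + 2×175 = 748 + 720 + 18099 + 350 = 19917
Index = 24343 / 19917 × 100 = 122.2222

122.2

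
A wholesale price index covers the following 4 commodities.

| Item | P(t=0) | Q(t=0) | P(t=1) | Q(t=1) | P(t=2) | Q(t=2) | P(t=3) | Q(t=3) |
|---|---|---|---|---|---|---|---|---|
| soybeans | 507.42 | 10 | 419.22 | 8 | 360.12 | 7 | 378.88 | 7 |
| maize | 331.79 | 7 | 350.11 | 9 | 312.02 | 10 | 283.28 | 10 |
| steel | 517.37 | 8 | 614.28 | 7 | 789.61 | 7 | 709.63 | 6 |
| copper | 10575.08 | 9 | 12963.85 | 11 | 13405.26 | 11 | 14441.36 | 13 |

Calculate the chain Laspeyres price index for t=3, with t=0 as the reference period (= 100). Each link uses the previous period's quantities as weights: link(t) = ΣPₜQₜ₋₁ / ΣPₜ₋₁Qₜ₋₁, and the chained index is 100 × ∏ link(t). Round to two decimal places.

Link t=0→t=1:
ΣP(t=1)Q(t=0) = 419.22×10 + 350.11×7 + 614.28×8 + 12963.85×9 = 4192.2 + 2450.77 + 4914.24 + 116674.65 = 128231.86
ΣP(t=0)Q(t=0) = 507.42×10 + 331.79×7 + 517.37×8 + 10575.08×9 = 5074.2 + 2322.53 + 4138.96 + 95175.72 = 106711.41
link = 128231.86/106711.41 = 1.201670
Link t=1→t=2:
ΣP(t=2)Q(t=1) = 360.12×8 + 312.02×9 + 789.61×7 + 13405.26×11 = 2880.96 + 2808.18 + 5527.27 + 147457.86 = 158674.27
ΣP(t=1)Q(t=1) = 419.22×8 + 350.11×9 + 614.28×7 + 12963.85×11 = 3353.76 + 3150.99 + 4299.96 + 142602.35 = 153407.06
link = 158674.27/153407.06 = 1.034335
Link t=2→t=3:
ΣP(t=3)Q(t=2) = 378.88×7 + 283.28×10 + 709.63×7 + 14441.36×11 = 2652.16 + 2832.8 + 4967.41 + 158854.96 = 169307.33
ΣP(t=2)Q(t=2) = 360.12×7 + 312.02×10 + 789.61×7 + 13405.26×11 = 2520.84 + 3120.2 + 5527.27 + 147457.86 = 158626.17
link = 169307.33/158626.17 = 1.067335
Chained index = 100 × 1.201670 × 1.034335 × 1.067335 = 132.6622

132.66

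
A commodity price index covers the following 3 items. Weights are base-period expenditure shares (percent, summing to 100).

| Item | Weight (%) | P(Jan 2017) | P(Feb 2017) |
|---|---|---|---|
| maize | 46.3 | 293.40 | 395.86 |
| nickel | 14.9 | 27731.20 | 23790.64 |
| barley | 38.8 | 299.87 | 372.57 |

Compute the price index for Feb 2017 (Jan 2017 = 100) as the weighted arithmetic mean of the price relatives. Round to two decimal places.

123.46

maize: 46.3 × (395.86/293.40) = 46.3 × 1.349216 = 62.4687
nickel: 14.9 × (23790.64/27731.20) = 14.9 × 0.857902 = 12.7827
barley: 38.8 × (372.57/299.87) = 38.8 × 1.242438 = 48.2066
Index = Σ wᵢ·(p₁ᵢ/p₀ᵢ) = 62.4687 + 12.7827 + 48.2066 = 123.4580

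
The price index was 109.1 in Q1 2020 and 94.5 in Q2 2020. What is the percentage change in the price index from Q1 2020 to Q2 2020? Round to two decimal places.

Change = (94.5 − 109.1) / 109.1 × 100
       = -14.6 / 109.1 × 100 = -13.3822%

-13.38%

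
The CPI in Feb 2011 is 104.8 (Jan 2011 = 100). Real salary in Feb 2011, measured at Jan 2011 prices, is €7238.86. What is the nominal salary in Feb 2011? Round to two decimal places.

Nominal = Real × (Index/100) = 7238.86 × (104.8/100)
        = 7238.86 × 1.048 = 7586.3253

7586.33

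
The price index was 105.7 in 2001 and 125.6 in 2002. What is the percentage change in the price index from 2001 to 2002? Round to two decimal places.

Change = (125.6 − 105.7) / 105.7 × 100
       = 19.9 / 105.7 × 100 = 18.8269%

18.83%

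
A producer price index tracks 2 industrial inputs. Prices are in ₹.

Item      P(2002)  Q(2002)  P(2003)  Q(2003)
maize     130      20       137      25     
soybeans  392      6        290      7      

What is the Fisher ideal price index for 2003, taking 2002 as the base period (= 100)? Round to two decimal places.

Laspeyres component (base-period weights):
ΣP(2003)Q(2002) = 137×20 + 290×6 = 2740 + 1740 = 4480
ΣP(2002)Q(2002) = 130×20 + 392×6 = 2600 + 2352 = 4952
L = 4480 / 4952 × 100 = 90.4685
Paasche component (current-period weights):
ΣP(2003)Q(2003) = 137×25 + 290×7 = 3425 + 2030 = 5455
ΣP(2002)Q(2003) = 130×25 + 392×7 = 3250 + 2744 = 5994
P = 5455 / 5994 × 100 = 91.0077
Fisher = √(L × P) = √(90.4685 × 91.0077) = 90.7377

90.74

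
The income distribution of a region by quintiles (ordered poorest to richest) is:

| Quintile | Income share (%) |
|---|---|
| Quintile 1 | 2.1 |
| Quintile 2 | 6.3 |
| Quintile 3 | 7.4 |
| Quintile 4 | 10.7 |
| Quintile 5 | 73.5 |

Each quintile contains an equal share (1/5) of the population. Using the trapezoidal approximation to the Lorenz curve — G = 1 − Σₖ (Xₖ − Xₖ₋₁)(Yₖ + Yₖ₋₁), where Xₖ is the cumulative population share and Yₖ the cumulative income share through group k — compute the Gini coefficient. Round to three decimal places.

0.589

Cumulative income shares Yₖ: 0.0210, 0.0840, 0.1580, 0.2650, 1.0000
Σ (Xₖ−Xₖ₋₁)(Yₖ+Yₖ₋₁) = (1/5)(0.0210+0.0000) + (1/5)(0.0840+0.0210) + (1/5)(0.1580+0.0840) + (1/5)(0.2650+0.1580) + (1/5)(1.0000+0.2650)
  = 0.0042 + 0.0210 + 0.0484 + 0.0846 + 0.2530 = 0.4112
G = 1 − 0.4112 = 0.5888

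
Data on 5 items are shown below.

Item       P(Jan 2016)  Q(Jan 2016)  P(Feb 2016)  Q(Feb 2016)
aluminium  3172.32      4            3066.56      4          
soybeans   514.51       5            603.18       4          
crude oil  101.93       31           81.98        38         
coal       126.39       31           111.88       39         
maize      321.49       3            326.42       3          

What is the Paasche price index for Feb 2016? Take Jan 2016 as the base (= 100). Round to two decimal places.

Paasche price index uses current-period quantities as weights.
ΣP(Feb 2016)·Q(Feb 2016) = 3066.56×4 + 603.18×4 + 81.98×38 + 111.88×39 + 326.42×3 = 12266.24 + 2412.72 + 3115.24 + 4363.32 + 979.26 = 23136.78
ΣP(Jan 2016)·Q(Feb 2016) = 3172.32×4 + 514.51×4 + 101.93×38 + 126.39×39 + 321.49×3 = 12689.28 + 2058.04 + 3873.34 + 4929.21 + 964.47 = 24514.34
Index = 23136.78 / 24514.34 × 100 = 94.3806

94.38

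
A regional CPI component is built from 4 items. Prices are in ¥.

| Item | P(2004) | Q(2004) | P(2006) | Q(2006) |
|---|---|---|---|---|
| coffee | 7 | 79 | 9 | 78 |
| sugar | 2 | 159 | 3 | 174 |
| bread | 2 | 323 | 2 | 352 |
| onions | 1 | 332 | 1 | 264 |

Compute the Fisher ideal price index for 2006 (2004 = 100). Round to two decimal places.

Laspeyres component (base-period weights):
ΣP(2006)Q(2004) = 9×79 + 3×159 + 2×323 + 1×332 = 711 + 477 + 646 + 332 = 2166
ΣP(2004)Q(2004) = 7×79 + 2×159 + 2×323 + 1×332 = 553 + 318 + 646 + 332 = 1849
L = 2166 / 1849 × 100 = 117.1444
Paasche component (current-period weights):
ΣP(2006)Q(2006) = 9×78 + 3×174 + 2×352 + 1×264 = 702 + 522 + 704 + 264 = 2192
ΣP(2004)Q(2006) = 7×78 + 2×174 + 2×352 + 1×264 = 546 + 348 + 704 + 264 = 1862
P = 2192 / 1862 × 100 = 117.7229
Fisher = √(L × P) = √(117.1444 × 117.7229) = 117.4333

117.43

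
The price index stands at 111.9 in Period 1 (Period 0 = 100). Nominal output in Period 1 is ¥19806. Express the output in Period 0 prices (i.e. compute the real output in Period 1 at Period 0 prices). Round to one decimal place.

17699.7

Real = Nominal ÷ (Index/100) = 19806 ÷ (111.9/100)
     = 19806 ÷ 1.119 = 17699.7319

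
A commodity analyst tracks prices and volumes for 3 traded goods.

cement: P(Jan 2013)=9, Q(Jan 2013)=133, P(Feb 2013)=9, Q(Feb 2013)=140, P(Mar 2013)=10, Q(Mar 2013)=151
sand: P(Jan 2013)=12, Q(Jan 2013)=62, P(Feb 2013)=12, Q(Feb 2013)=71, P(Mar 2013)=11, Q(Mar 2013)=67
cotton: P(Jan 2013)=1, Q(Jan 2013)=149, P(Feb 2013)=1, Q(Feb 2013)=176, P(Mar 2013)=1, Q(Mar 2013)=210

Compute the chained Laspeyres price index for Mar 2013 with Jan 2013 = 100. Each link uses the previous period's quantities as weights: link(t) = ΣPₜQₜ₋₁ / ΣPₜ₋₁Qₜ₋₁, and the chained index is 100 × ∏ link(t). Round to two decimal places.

103.02

Link Jan 2013→Feb 2013:
ΣP(Feb 2013)Q(Jan 2013) = 9×133 + 12×62 + 1×149 = 1197 + 744 + 149 = 2090
ΣP(Jan 2013)Q(Jan 2013) = 9×133 + 12×62 + 1×149 = 1197 + 744 + 149 = 2090
link = 2090/2090 = 1.000000
Link Feb 2013→Mar 2013:
ΣP(Mar 2013)Q(Feb 2013) = 10×140 + 11×71 + 1×176 = 1400 + 781 + 176 = 2357
ΣP(Feb 2013)Q(Feb 2013) = 9×140 + 12×71 + 1×176 = 1260 + 852 + 176 = 2288
link = 2357/2288 = 1.030157
Chained index = 100 × 1.000000 × 1.030157 = 103.0157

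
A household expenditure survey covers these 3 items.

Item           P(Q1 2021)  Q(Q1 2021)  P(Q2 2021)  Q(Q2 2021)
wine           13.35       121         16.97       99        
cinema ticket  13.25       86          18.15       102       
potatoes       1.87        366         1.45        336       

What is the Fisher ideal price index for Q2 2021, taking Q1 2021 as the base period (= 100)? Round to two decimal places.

121.12

Laspeyres component (base-period weights):
ΣP(Q2 2021)Q(Q1 2021) = 16.97×121 + 18.15×86 + 1.45×366 = 2053.37 + 1560.9 + 530.7 = 4144.97
ΣP(Q1 2021)Q(Q1 2021) = 13.35×121 + 13.25×86 + 1.87×366 = 1615.35 + 1139.5 + 684.42 = 3439.27
L = 4144.97 / 3439.27 × 100 = 120.5189
Paasche component (current-period weights):
ΣP(Q2 2021)Q(Q2 2021) = 16.97×99 + 18.15×102 + 1.45×336 = 1680.03 + 1851.3 + 487.2 = 4018.53
ΣP(Q1 2021)Q(Q2 2021) = 13.35×99 + 13.25×102 + 1.87×336 = 1321.65 + 1351.5 + 628.32 = 3301.47
P = 4018.53 / 3301.47 × 100 = 121.7194
Fisher = √(L × P) = √(120.5189 × 121.7194) = 121.1177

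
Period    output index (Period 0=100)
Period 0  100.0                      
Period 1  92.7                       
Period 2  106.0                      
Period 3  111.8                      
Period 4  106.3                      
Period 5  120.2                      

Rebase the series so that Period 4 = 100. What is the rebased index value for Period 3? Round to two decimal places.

Rebased(Period 3) = 111.8 / 106.3 × 100 = 105.1740

105.17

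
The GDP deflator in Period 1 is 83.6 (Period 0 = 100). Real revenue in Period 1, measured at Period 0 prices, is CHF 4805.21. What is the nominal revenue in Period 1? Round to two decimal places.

Nominal = Real × (Index/100) = 4805.21 × (83.6/100)
        = 4805.21 × 0.836 = 4017.1556

4017.16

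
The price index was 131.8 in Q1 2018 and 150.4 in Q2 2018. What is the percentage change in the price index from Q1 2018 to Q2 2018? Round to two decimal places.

14.11%

Change = (150.4 − 131.8) / 131.8 × 100
       = 18.6 / 131.8 × 100 = 14.1123%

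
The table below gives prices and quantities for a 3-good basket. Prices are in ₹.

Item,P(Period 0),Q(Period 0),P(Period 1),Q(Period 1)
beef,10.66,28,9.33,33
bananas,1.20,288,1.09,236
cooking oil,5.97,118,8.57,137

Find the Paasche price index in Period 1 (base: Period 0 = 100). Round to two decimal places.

119.71

Paasche price index uses current-period quantities as weights.
ΣP(Period 1)·Q(Period 1) = 9.33×33 + 1.09×236 + 8.57×137 = 307.89 + 257.24 + 1174.09 = 1739.22
ΣP(Period 0)·Q(Period 1) = 10.66×33 + 1.20×236 + 5.97×137 = 351.78 + 283.2 + 817.89 = 1452.87
Index = 1739.22 / 1452.87 × 100 = 119.7093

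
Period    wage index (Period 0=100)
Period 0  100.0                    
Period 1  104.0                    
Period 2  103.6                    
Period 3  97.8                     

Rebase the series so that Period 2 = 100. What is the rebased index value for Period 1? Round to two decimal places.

Rebased(Period 1) = 104.0 / 103.6 × 100 = 100.3861

100.39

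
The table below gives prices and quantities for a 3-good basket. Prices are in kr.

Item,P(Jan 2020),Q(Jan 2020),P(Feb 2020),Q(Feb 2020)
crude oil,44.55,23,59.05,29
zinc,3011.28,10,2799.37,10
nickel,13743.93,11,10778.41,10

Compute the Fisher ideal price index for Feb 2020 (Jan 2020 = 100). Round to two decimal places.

81.28

Laspeyres component (base-period weights):
ΣP(Feb 2020)Q(Jan 2020) = 59.05×23 + 2799.37×10 + 10778.41×11 = 1358.15 + 27993.7 + 118562.51 = 147914.36
ΣP(Jan 2020)Q(Jan 2020) = 44.55×23 + 3011.28×10 + 13743.93×11 = 1024.65 + 30112.8 + 151183.23 = 182320.68
L = 147914.36 / 182320.68 × 100 = 81.1287
Paasche component (current-period weights):
ΣP(Feb 2020)Q(Feb 2020) = 59.05×29 + 2799.37×10 + 10778.41×10 = 1712.45 + 27993.7 + 107784.1 = 137490.25
ΣP(Jan 2020)Q(Feb 2020) = 44.55×29 + 3011.28×10 + 13743.93×10 = 1291.95 + 30112.8 + 137439.3 = 168844.05
P = 137490.25 / 168844.05 × 100 = 81.4303
Fisher = √(L × P) = √(81.1287 × 81.4303) = 81.2794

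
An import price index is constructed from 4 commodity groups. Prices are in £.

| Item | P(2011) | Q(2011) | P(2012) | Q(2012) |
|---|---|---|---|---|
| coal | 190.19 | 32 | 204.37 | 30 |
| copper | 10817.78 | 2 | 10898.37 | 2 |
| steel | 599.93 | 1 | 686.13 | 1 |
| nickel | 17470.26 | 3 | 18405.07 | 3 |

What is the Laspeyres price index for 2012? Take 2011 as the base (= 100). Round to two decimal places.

Laspeyres price index uses base-period quantities as weights.
ΣP(2012)·Q(2011) = 204.37×32 + 10898.37×2 + 686.13×1 + 18405.07×3 = 6539.84 + 21796.74 + 686.13 + 55215.21 = 84237.92
ΣP(2011)·Q(2011) = 190.19×32 + 10817.78×2 + 599.93×1 + 17470.26×3 = 6086.08 + 21635.56 + 599.93 + 52410.78 = 80732.35
Index = 84237.92 / 80732.35 × 100 = 104.3422

104.34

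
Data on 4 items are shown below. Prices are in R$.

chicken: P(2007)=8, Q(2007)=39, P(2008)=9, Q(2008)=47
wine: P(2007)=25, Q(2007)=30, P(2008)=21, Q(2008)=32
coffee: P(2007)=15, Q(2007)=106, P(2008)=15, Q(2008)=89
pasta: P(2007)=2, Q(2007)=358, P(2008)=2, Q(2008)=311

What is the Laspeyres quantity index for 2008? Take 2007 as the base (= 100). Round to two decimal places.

Laspeyres quantity index uses base-period prices as weights.
ΣP(2007)·Q(2008) = 8×47 + 25×32 + 15×89 + 2×311 = 376 + 800 + 1335 + 622 = 3133
ΣP(2007)·Q(2007) = 8×39 + 25×30 + 15×106 + 2×358 = 312 + 750 + 1590 + 716 = 3368
Index = 3133 / 3368 × 100 = 93.0226

93.02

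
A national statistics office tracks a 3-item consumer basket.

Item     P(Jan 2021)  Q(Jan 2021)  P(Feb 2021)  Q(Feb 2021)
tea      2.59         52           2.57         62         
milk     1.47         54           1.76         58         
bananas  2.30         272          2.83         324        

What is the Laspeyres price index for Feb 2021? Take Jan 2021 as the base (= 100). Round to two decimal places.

118.91

Laspeyres price index uses base-period quantities as weights.
ΣP(Feb 2021)·Q(Jan 2021) = 2.57×52 + 1.76×54 + 2.83×272 = 133.64 + 95.04 + 769.76 = 998.44
ΣP(Jan 2021)·Q(Jan 2021) = 2.59×52 + 1.47×54 + 2.30×272 = 134.68 + 79.38 + 625.6 = 839.66
Index = 998.44 / 839.66 × 100 = 118.9100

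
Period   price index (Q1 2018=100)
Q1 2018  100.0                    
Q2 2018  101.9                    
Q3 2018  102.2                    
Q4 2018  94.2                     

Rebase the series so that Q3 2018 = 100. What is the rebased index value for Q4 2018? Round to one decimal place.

Rebased(Q4 2018) = 94.2 / 102.2 × 100 = 92.1722

92.2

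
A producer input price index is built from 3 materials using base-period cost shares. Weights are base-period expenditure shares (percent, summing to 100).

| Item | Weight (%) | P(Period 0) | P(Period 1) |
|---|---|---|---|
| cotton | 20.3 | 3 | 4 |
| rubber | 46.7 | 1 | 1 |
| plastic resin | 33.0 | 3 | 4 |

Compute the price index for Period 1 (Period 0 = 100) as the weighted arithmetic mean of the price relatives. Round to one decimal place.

117.8

cotton: 20.3 × (4/3) = 20.3 × 1.333333 = 27.0667
rubber: 46.7 × (1/1) = 46.7 × 1.000000 = 46.7000
plastic resin: 33.0 × (4/3) = 33.0 × 1.333333 = 44.0000
Index = Σ wᵢ·(p₁ᵢ/p₀ᵢ) = 27.0667 + 46.7000 + 44.0000 = 117.7667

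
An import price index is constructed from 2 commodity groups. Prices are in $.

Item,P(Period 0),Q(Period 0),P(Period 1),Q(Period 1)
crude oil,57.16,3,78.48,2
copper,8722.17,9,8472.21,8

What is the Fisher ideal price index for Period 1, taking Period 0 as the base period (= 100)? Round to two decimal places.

97.21

Laspeyres component (base-period weights):
ΣP(Period 1)Q(Period 0) = 78.48×3 + 8472.21×9 = 235.44 + 76249.89 = 76485.33
ΣP(Period 0)Q(Period 0) = 57.16×3 + 8722.17×9 = 171.48 + 78499.53 = 78671.01
L = 76485.33 / 78671.01 × 100 = 97.2217
Paasche component (current-period weights):
ΣP(Period 1)Q(Period 1) = 78.48×2 + 8472.21×8 = 156.96 + 67777.68 = 67934.64
ΣP(Period 0)Q(Period 1) = 57.16×2 + 8722.17×8 = 114.32 + 69777.36 = 69891.68
P = 67934.64 / 69891.68 × 100 = 97.1999
Fisher = √(L × P) = √(97.2217 × 97.1999) = 97.2108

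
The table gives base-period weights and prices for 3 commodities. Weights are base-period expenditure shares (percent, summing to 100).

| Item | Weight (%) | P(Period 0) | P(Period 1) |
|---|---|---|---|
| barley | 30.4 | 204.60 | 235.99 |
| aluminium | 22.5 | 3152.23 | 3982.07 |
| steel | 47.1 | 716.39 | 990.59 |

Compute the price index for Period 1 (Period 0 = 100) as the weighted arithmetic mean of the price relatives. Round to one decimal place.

barley: 30.4 × (235.99/204.60) = 30.4 × 1.153421 = 35.0640
aluminium: 22.5 × (3982.07/3152.23) = 22.5 × 1.263255 = 28.4232
steel: 47.1 × (990.59/716.39) = 47.1 × 1.382752 = 65.1276
Index = Σ wᵢ·(p₁ᵢ/p₀ᵢ) = 35.0640 + 28.4232 + 65.1276 = 128.6149

128.6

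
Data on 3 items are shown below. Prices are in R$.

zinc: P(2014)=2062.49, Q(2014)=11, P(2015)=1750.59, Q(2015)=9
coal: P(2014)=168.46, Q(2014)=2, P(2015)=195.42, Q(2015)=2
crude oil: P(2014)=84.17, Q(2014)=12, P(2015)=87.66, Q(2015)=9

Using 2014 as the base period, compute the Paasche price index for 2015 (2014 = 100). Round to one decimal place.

86.2

Paasche price index uses current-period quantities as weights.
ΣP(2015)·Q(2015) = 1750.59×9 + 195.42×2 + 87.66×9 = 15755.31 + 390.84 + 788.94 = 16935.09
ΣP(2014)·Q(2015) = 2062.49×9 + 168.46×2 + 84.17×9 = 18562.41 + 336.92 + 757.53 = 19656.86
Index = 16935.09 / 19656.86 × 100 = 86.1536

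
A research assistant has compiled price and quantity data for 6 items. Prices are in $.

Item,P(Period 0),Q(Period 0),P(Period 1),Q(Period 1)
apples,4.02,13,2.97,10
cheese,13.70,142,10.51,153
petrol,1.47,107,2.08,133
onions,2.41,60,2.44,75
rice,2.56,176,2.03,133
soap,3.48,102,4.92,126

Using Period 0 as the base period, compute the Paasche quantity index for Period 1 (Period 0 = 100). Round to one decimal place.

Paasche quantity index uses current-period prices as weights.
ΣP(Period 1)·Q(Period 1) = 2.97×10 + 10.51×153 + 2.08×133 + 2.44×75 + 2.03×133 + 4.92×126 = 29.7 + 1608.03 + 276.64 + 183 + 269.99 + 619.92 = 2987.28
ΣP(Period 1)·Q(Period 0) = 2.97×13 + 10.51×142 + 2.08×107 + 2.44×60 + 2.03×176 + 4.92×102 = 38.61 + 1492.42 + 222.56 + 146.4 + 357.28 + 501.84 = 2759.11
Index = 2987.28 / 2759.11 × 100 = 108.2697

108.3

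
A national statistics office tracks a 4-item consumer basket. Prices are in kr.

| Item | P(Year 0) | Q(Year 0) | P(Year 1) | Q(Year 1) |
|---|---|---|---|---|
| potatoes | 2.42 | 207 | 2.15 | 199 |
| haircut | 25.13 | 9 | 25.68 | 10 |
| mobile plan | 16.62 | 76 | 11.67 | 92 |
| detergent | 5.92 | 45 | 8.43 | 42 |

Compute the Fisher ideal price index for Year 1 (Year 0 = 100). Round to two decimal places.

85.10

Laspeyres component (base-period weights):
ΣP(Year 1)Q(Year 0) = 2.15×207 + 25.68×9 + 11.67×76 + 8.43×45 = 445.05 + 231.12 + 886.92 + 379.35 = 1942.44
ΣP(Year 0)Q(Year 0) = 2.42×207 + 25.13×9 + 16.62×76 + 5.92×45 = 500.94 + 226.17 + 1263.12 + 266.4 = 2256.63
L = 1942.44 / 2256.63 × 100 = 86.0770
Paasche component (current-period weights):
ΣP(Year 1)Q(Year 1) = 2.15×199 + 25.68×10 + 11.67×92 + 8.43×42 = 427.85 + 256.8 + 1073.64 + 354.06 = 2112.35
ΣP(Year 0)Q(Year 1) = 2.42×199 + 25.13×10 + 16.62×92 + 5.92×42 = 481.58 + 251.3 + 1529.04 + 248.64 = 2510.56
P = 2112.35 / 2510.56 × 100 = 84.1386
Fisher = √(L × P) = √(86.0770 × 84.1386) = 85.1023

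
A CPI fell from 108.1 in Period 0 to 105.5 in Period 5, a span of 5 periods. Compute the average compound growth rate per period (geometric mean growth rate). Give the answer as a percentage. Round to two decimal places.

-0.49%

Growth factor = (105.5/108.1)^(1/5) = (0.975948)^(1/5) = 0.995143
Growth rate = 0.995143 − 1 = -0.004857 = -0.4857%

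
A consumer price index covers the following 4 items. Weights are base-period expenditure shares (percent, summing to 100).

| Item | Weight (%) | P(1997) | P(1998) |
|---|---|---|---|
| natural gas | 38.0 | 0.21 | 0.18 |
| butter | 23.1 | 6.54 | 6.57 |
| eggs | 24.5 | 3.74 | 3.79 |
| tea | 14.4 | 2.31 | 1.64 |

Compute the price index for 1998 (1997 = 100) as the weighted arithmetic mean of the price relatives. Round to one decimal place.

90.8

natural gas: 38.0 × (0.18/0.21) = 38.0 × 0.857143 = 32.5714
butter: 23.1 × (6.57/6.54) = 23.1 × 1.004587 = 23.2060
eggs: 24.5 × (3.79/3.74) = 24.5 × 1.013369 = 24.8275
tea: 14.4 × (1.64/2.31) = 14.4 × 0.709957 = 10.2234
Index = Σ wᵢ·(p₁ᵢ/p₀ᵢ) = 32.5714 + 23.2060 + 24.8275 + 10.2234 = 90.8283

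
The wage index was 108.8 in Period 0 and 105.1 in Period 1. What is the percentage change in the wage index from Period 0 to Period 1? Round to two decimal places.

Change = (105.1 − 108.8) / 108.8 × 100
       = -3.7 / 108.8 × 100 = -3.4007%

-3.40%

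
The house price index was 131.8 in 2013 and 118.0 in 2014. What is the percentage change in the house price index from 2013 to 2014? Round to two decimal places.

-10.47%

Change = (118.0 − 131.8) / 131.8 × 100
       = -13.8 / 131.8 × 100 = -10.4704%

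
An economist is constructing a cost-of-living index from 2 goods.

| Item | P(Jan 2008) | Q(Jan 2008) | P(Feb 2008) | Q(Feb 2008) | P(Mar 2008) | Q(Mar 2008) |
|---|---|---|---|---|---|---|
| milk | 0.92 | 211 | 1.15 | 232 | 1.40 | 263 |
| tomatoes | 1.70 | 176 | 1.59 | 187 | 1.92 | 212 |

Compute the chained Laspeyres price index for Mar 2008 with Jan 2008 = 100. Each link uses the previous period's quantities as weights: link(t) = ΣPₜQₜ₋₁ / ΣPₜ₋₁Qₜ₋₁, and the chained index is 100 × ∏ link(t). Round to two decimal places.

128.39

Link Jan 2008→Feb 2008:
ΣP(Feb 2008)Q(Jan 2008) = 1.15×211 + 1.59×176 = 242.65 + 279.84 = 522.49
ΣP(Jan 2008)Q(Jan 2008) = 0.92×211 + 1.70×176 = 194.12 + 299.2 = 493.32
link = 522.49/493.32 = 1.059130
Link Feb 2008→Mar 2008:
ΣP(Mar 2008)Q(Feb 2008) = 1.40×232 + 1.92×187 = 324.8 + 359.04 = 683.84
ΣP(Feb 2008)Q(Feb 2008) = 1.15×232 + 1.59×187 = 266.8 + 297.33 = 564.13
link = 683.84/564.13 = 1.212203
Chained index = 100 × 1.059130 × 1.212203 = 128.3880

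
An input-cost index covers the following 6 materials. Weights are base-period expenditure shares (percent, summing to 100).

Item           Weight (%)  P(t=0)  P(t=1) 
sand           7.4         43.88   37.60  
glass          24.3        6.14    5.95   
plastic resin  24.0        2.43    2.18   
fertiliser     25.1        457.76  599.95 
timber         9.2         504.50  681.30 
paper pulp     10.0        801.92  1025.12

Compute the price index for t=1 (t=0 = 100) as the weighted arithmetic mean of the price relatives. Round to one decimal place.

sand: 7.4 × (37.60/43.88) = 7.4 × 0.856882 = 6.3409
glass: 24.3 × (5.95/6.14) = 24.3 × 0.969055 = 23.5480
plastic resin: 24.0 × (2.18/2.43) = 24.0 × 0.897119 = 21.5309
fertiliser: 25.1 × (599.95/457.76) = 25.1 × 1.310621 = 32.8966
timber: 9.2 × (681.30/504.50) = 9.2 × 1.350446 = 12.4241
paper pulp: 10.0 × (1025.12/801.92) = 10.0 × 1.278332 = 12.7833
Index = Σ wᵢ·(p₁ᵢ/p₀ᵢ) = 6.3409 + 23.5480 + 21.5309 + 32.8966 + 12.4241 + 12.7833 = 109.5239

109.5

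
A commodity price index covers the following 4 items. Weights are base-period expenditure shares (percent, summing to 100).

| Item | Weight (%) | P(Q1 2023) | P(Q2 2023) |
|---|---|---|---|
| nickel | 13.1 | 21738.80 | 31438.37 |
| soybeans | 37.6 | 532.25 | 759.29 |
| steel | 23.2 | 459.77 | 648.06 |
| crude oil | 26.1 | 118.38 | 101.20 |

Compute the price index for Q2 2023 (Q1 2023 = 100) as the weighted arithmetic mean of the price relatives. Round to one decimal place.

127.6

nickel: 13.1 × (31438.37/21738.80) = 13.1 × 1.446187 = 18.9450
soybeans: 37.6 × (759.29/532.25) = 37.6 × 1.426566 = 53.6389
steel: 23.2 × (648.06/459.77) = 23.2 × 1.409531 = 32.7011
crude oil: 26.1 × (101.20/118.38) = 26.1 × 0.854874 = 22.3122
Index = Σ wᵢ·(p₁ᵢ/p₀ᵢ) = 18.9450 + 53.6389 + 32.7011 + 22.3122 = 127.5973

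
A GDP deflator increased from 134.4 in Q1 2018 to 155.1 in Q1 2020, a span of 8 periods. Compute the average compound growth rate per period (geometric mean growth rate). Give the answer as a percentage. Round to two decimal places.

1.81%

Growth factor = (155.1/134.4)^(1/8) = (1.154018)^(1/8) = 1.018067
Growth rate = 1.018067 − 1 = 0.018067 = 1.8067%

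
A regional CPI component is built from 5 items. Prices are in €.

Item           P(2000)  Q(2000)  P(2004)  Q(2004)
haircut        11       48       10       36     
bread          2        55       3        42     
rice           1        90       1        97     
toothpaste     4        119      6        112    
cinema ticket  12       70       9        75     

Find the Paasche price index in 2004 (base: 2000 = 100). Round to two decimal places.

Paasche price index uses current-period quantities as weights.
ΣP(2004)·Q(2004) = 10×36 + 3×42 + 1×97 + 6×112 + 9×75 = 360 + 126 + 97 + 672 + 675 = 1930
ΣP(2000)·Q(2004) = 11×36 + 2×42 + 1×97 + 4×112 + 12×75 = 396 + 84 + 97 + 448 + 900 = 1925
Index = 1930 / 1925 × 100 = 100.2597

100.26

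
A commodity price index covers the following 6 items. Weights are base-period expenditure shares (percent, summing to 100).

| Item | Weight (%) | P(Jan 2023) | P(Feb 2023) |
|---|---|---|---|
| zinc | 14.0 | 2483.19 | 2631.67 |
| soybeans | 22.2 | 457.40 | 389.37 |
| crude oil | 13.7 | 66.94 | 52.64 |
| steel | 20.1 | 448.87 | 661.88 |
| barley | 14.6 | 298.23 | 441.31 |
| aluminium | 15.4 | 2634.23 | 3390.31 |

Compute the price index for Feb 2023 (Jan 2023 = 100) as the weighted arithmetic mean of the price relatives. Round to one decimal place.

115.6

zinc: 14.0 × (2631.67/2483.19) = 14.0 × 1.059794 = 14.8371
soybeans: 22.2 × (389.37/457.40) = 22.2 × 0.851268 = 18.8982
crude oil: 13.7 × (52.64/66.94) = 13.7 × 0.786376 = 10.7733
steel: 20.1 × (661.88/448.87) = 20.1 × 1.474547 = 29.6384
barley: 14.6 × (441.31/298.23) = 14.6 × 1.479764 = 21.6046
aluminium: 15.4 × (3390.31/2634.23) = 15.4 × 1.287021 = 19.8201
Index = Σ wᵢ·(p₁ᵢ/p₀ᵢ) = 14.8371 + 18.8982 + 10.7733 + 29.6384 + 21.6046 + 19.8201 = 115.5717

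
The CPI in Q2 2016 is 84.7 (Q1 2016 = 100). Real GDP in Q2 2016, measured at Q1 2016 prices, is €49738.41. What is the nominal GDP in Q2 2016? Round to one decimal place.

Nominal = Real × (Index/100) = 49738.41 × (84.7/100)
        = 49738.41 × 0.847 = 42128.4333

42128.4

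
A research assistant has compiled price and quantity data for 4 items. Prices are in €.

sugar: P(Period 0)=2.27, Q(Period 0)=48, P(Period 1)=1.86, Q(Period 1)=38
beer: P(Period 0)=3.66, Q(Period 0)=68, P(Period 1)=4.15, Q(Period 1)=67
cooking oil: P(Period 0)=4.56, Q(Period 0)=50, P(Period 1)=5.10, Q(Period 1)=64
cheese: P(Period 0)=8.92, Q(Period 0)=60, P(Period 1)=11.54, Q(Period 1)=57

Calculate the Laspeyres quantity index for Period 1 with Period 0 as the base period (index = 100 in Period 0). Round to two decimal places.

100.96

Laspeyres quantity index uses base-period prices as weights.
ΣP(Period 0)·Q(Period 1) = 2.27×38 + 3.66×67 + 4.56×64 + 8.92×57 = 86.26 + 245.22 + 291.84 + 508.44 = 1131.76
ΣP(Period 0)·Q(Period 0) = 2.27×48 + 3.66×68 + 4.56×50 + 8.92×60 = 108.96 + 248.88 + 228 + 535.2 = 1121.04
Index = 1131.76 / 1121.04 × 100 = 100.9563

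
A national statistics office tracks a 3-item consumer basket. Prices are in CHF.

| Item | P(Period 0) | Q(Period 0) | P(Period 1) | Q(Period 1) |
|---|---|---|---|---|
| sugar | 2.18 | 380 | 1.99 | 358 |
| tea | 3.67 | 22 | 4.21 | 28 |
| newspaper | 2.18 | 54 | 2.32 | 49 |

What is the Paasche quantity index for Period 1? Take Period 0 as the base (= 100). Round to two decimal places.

96.91

Paasche quantity index uses current-period prices as weights.
ΣP(Period 1)·Q(Period 1) = 1.99×358 + 4.21×28 + 2.32×49 = 712.42 + 117.88 + 113.68 = 943.98
ΣP(Period 1)·Q(Period 0) = 1.99×380 + 4.21×22 + 2.32×54 = 756.2 + 92.62 + 125.28 = 974.1
Index = 943.98 / 974.1 × 100 = 96.9079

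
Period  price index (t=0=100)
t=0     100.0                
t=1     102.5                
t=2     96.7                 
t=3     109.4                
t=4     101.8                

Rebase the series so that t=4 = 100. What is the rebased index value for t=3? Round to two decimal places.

107.47

Rebased(t=3) = 109.4 / 101.8 × 100 = 107.4656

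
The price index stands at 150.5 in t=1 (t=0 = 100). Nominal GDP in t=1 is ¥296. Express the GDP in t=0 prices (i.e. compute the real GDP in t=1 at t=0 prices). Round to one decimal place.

196.7

Real = Nominal ÷ (Index/100) = 296 ÷ (150.5/100)
     = 296 ÷ 1.505 = 196.6777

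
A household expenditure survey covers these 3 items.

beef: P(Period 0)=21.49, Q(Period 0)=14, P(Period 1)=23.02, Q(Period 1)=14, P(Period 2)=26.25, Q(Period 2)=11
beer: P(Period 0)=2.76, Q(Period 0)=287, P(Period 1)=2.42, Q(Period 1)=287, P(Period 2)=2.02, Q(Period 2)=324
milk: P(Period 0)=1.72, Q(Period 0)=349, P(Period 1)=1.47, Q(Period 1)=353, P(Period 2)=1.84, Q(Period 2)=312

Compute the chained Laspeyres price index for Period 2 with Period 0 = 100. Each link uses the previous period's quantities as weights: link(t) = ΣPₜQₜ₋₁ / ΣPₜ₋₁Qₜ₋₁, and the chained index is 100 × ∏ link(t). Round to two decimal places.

Link Period 0→Period 1:
ΣP(Period 1)Q(Period 0) = 23.02×14 + 2.42×287 + 1.47×349 = 322.28 + 694.54 + 513.03 = 1529.85
ΣP(Period 0)Q(Period 0) = 21.49×14 + 2.76×287 + 1.72×349 = 300.86 + 792.12 + 600.28 = 1693.26
link = 1529.85/1693.26 = 0.903494
Link Period 1→Period 2:
ΣP(Period 2)Q(Period 1) = 26.25×14 + 2.02×287 + 1.84×353 = 367.5 + 579.74 + 649.52 = 1596.76
ΣP(Period 1)Q(Period 1) = 23.02×14 + 2.42×287 + 1.47×353 = 322.28 + 694.54 + 518.91 = 1535.73
link = 1596.76/1535.73 = 1.039740
Chained index = 100 × 0.903494 × 1.039740 = 93.9399

93.94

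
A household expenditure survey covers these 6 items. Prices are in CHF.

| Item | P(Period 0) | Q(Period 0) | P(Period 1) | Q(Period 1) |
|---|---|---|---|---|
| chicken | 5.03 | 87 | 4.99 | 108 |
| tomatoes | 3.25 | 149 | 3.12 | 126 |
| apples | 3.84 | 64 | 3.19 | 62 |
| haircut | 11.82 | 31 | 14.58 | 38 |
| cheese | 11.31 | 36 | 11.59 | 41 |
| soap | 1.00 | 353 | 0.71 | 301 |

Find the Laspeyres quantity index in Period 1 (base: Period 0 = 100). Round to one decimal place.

Laspeyres quantity index uses base-period prices as weights.
ΣP(Period 0)·Q(Period 1) = 5.03×108 + 3.25×126 + 3.84×62 + 11.82×38 + 11.31×41 + 1.00×301 = 543.24 + 409.5 + 238.08 + 449.16 + 463.71 + 301 = 2404.69
ΣP(Period 0)·Q(Period 0) = 5.03×87 + 3.25×149 + 3.84×64 + 11.82×31 + 11.31×36 + 1.00×353 = 437.61 + 484.25 + 245.76 + 366.42 + 407.16 + 353 = 2294.2
Index = 2404.69 / 2294.2 × 100 = 104.8161

104.8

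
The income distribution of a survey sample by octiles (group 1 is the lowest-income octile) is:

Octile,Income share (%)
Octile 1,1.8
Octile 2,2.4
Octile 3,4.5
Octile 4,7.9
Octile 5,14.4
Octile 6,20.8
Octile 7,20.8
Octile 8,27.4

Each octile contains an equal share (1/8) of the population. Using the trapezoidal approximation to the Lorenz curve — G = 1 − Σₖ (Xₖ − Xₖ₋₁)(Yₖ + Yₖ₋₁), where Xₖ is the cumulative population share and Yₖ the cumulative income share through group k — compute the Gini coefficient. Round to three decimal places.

0.408

Cumulative income shares Yₖ: 0.0180, 0.0420, 0.0870, 0.1660, 0.3100, 0.5180, 0.7260, 1.0000
Σ (Xₖ−Xₖ₋₁)(Yₖ+Yₖ₋₁) = (1/8)(0.0180+0.0000) + (1/8)(0.0420+0.0180) + (1/8)(0.0870+0.0420) + (1/8)(0.1660+0.0870) + (1/8)(0.3100+0.1660) + (1/8)(0.5180+0.3100) + (1/8)(0.7260+0.5180) + (1/8)(1.0000+0.7260)
  = 0.0023 + 0.0075 + 0.0161 + 0.0316 + 0.0595 + 0.1035 + 0.1555 + 0.2157 = 0.5917
G = 1 − 0.5917 = 0.4083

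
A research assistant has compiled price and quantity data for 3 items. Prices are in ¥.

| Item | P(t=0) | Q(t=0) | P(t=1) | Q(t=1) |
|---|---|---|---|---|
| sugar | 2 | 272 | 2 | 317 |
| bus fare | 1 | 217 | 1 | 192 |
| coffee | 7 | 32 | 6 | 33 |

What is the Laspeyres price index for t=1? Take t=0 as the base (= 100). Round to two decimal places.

96.75

Laspeyres price index uses base-period quantities as weights.
ΣP(t=1)·Q(t=0) = 2×272 + 1×217 + 6×32 = 544 + 217 + 192 = 953
ΣP(t=0)·Q(t=0) = 2×272 + 1×217 + 7×32 = 544 + 217 + 224 = 985
Index = 953 / 985 × 100 = 96.7513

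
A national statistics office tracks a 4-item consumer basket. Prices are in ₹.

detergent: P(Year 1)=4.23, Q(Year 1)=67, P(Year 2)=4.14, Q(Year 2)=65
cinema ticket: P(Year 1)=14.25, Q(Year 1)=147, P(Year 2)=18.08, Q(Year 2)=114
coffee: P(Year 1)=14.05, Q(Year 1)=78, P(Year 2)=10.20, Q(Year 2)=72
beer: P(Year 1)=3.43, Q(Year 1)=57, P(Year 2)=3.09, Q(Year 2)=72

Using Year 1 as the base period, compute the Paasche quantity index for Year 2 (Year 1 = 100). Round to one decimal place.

84.1

Paasche quantity index uses current-period prices as weights.
ΣP(Year 2)·Q(Year 2) = 4.14×65 + 18.08×114 + 10.20×72 + 3.09×72 = 269.1 + 2061.12 + 734.4 + 222.48 = 3287.1
ΣP(Year 2)·Q(Year 1) = 4.14×67 + 18.08×147 + 10.20×78 + 3.09×57 = 277.38 + 2657.76 + 795.6 + 176.13 = 3906.87
Index = 3287.1 / 3906.87 × 100 = 84.1364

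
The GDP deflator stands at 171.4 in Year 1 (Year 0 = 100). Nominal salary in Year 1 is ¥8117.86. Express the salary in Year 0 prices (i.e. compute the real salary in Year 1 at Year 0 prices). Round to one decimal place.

4736.2

Real = Nominal ÷ (Index/100) = 8117.86 ÷ (171.4/100)
     = 8117.86 ÷ 1.714 = 4736.2077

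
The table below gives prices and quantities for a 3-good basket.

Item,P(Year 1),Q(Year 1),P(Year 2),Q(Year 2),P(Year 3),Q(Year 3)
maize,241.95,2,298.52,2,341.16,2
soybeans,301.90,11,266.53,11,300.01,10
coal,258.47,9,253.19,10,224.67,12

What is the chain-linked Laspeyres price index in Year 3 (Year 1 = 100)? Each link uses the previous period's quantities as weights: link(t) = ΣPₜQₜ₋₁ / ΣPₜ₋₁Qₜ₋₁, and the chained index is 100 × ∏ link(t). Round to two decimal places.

Link Year 1→Year 2:
ΣP(Year 2)Q(Year 1) = 298.52×2 + 266.53×11 + 253.19×9 = 597.04 + 2931.83 + 2278.71 = 5807.58
ΣP(Year 1)Q(Year 1) = 241.95×2 + 301.90×11 + 258.47×9 = 483.9 + 3320.9 + 2326.23 = 6131.03
link = 5807.58/6131.03 = 0.947244
Link Year 2→Year 3:
ΣP(Year 3)Q(Year 2) = 341.16×2 + 300.01×11 + 224.67×10 = 682.32 + 3300.11 + 2246.7 = 6229.13
ΣP(Year 2)Q(Year 2) = 298.52×2 + 266.53×11 + 253.19×10 = 597.04 + 2931.83 + 2531.9 = 6060.77
link = 6229.13/6060.77 = 1.027779
Chained index = 100 × 0.947244 × 1.027779 = 97.3557

97.36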